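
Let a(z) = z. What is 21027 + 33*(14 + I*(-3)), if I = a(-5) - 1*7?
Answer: 22677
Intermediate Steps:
I = -12 (I = -5 - 1*7 = -5 - 7 = -12)
21027 + 33*(14 + I*(-3)) = 21027 + 33*(14 - 12*(-3)) = 21027 + 33*(14 + 36) = 21027 + 33*50 = 21027 + 1650 = 22677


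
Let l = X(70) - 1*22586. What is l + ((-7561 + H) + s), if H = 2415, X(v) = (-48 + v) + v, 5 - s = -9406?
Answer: -18229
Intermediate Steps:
s = 9411 (s = 5 - 1*(-9406) = 5 + 9406 = 9411)
X(v) = -48 + 2*v
l = -22494 (l = (-48 + 2*70) - 1*22586 = (-48 + 140) - 22586 = 92 - 22586 = -22494)
l + ((-7561 + H) + s) = -22494 + ((-7561 + 2415) + 9411) = -22494 + (-5146 + 9411) = -22494 + 4265 = -18229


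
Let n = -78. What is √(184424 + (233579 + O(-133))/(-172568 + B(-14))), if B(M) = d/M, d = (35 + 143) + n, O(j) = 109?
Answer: 2*√16820807045649713/604013 ≈ 429.44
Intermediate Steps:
d = 100 (d = (35 + 143) - 78 = 178 - 78 = 100)
B(M) = 100/M
√(184424 + (233579 + O(-133))/(-172568 + B(-14))) = √(184424 + (233579 + 109)/(-172568 + 100/(-14))) = √(184424 + 233688/(-172568 + 100*(-1/14))) = √(184424 + 233688/(-172568 - 50/7)) = √(184424 + 233688/(-1208026/7)) = √(184424 + 233688*(-7/1208026)) = √(184424 - 817908/604013) = √(111393675604/604013) = 2*√16820807045649713/604013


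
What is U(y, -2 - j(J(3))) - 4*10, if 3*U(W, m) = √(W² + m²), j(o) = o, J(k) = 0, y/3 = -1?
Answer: -40 + √13/3 ≈ -38.798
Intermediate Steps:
y = -3 (y = 3*(-1) = -3)
U(W, m) = √(W² + m²)/3
U(y, -2 - j(J(3))) - 4*10 = √((-3)² + (-2 - 1*0)²)/3 - 4*10 = √(9 + (-2 + 0)²)/3 - 40 = √(9 + (-2)²)/3 - 40 = √(9 + 4)/3 - 40 = √13/3 - 40 = -40 + √13/3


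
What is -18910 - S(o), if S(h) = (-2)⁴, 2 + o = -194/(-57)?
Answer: -18926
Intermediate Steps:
o = 80/57 (o = -2 - 194/(-57) = -2 - 194*(-1/57) = -2 + 194/57 = 80/57 ≈ 1.4035)
S(h) = 16
-18910 - S(o) = -18910 - 1*16 = -18910 - 16 = -18926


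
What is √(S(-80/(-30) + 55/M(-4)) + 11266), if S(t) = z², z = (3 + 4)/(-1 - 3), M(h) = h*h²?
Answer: √180305/4 ≈ 106.16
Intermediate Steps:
M(h) = h³
z = -7/4 (z = 7/(-4) = 7*(-¼) = -7/4 ≈ -1.7500)
S(t) = 49/16 (S(t) = (-7/4)² = 49/16)
√(S(-80/(-30) + 55/M(-4)) + 11266) = √(49/16 + 11266) = √(180305/16) = √180305/4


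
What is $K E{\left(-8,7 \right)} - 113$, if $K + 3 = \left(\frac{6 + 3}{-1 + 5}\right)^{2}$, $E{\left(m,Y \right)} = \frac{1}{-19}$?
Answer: $- \frac{34385}{304} \approx -113.11$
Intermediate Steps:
$E{\left(m,Y \right)} = - \frac{1}{19}$
$K = \frac{33}{16}$ ($K = -3 + \left(\frac{6 + 3}{-1 + 5}\right)^{2} = -3 + \left(\frac{9}{4}\right)^{2} = -3 + \frac{81}{16} = \frac{33}{16} \approx 2.0625$)
$K E{\left(-8,7 \right)} - 113 = \frac{33}{16} \left(- \frac{1}{19}\right) - 113 = - \frac{33}{304} - 113 = - \frac{34385}{304}$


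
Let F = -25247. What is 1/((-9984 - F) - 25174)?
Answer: -1/9911 ≈ -0.00010090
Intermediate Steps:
1/((-9984 - F) - 25174) = 1/((-9984 - 1*(-25247)) - 25174) = 1/((-9984 + 25247) - 25174) = 1/(15263 - 25174) = 1/(-9911) = -1/9911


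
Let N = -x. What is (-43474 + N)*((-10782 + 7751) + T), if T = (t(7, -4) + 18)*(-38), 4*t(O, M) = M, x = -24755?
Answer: 68829763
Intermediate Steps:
t(O, M) = M/4
N = 24755 (N = -1*(-24755) = 24755)
T = -646 (T = ((1/4)*(-4) + 18)*(-38) = (-1 + 18)*(-38) = 17*(-38) = -646)
(-43474 + N)*((-10782 + 7751) + T) = (-43474 + 24755)*((-10782 + 7751) - 646) = -18719*(-3031 - 646) = -18719*(-3677) = 68829763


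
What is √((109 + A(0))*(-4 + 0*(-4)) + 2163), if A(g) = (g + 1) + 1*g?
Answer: √1723 ≈ 41.509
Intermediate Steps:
A(g) = 1 + 2*g (A(g) = (1 + g) + g = 1 + 2*g)
√((109 + A(0))*(-4 + 0*(-4)) + 2163) = √((109 + (1 + 2*0))*(-4 + 0*(-4)) + 2163) = √((109 + (1 + 0))*(-4 + 0) + 2163) = √((109 + 1)*(-4) + 2163) = √(110*(-4) + 2163) = √(-440 + 2163) = √1723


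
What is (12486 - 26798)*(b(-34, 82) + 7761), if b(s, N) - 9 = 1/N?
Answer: -4559380996/41 ≈ -1.1120e+8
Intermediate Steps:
b(s, N) = 9 + 1/N
(12486 - 26798)*(b(-34, 82) + 7761) = (12486 - 26798)*((9 + 1/82) + 7761) = -14312*((9 + 1/82) + 7761) = -14312*(739/82 + 7761) = -14312*637141/82 = -4559380996/41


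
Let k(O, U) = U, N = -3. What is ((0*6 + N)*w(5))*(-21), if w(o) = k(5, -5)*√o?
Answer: -315*√5 ≈ -704.36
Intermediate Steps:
w(o) = -5*√o
((0*6 + N)*w(5))*(-21) = ((0*6 - 3)*(-5*√5))*(-21) = ((0 - 3)*(-5*√5))*(-21) = -(-15)*√5*(-21) = (15*√5)*(-21) = -315*√5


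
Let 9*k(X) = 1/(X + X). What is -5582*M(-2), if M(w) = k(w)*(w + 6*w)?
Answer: -19537/9 ≈ -2170.8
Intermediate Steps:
k(X) = 1/(18*X) (k(X) = 1/(9*(X + X)) = 1/(9*((2*X))) = (1/(2*X))/9 = 1/(18*X))
M(w) = 7/18 (M(w) = (1/(18*w))*(w + 6*w) = (1/(18*w))*(7*w) = 7/18)
-5582*M(-2) = -5582*7/18 = -19537/9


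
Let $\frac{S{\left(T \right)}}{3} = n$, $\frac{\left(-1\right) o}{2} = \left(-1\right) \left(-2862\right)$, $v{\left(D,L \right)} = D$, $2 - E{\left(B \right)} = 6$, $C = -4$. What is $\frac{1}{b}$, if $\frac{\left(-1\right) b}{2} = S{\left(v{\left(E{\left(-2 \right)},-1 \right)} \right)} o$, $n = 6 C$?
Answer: $- \frac{1}{824256} \approx -1.2132 \cdot 10^{-6}$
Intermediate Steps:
$E{\left(B \right)} = -4$ ($E{\left(B \right)} = 2 - 6 = -4$)
$n = -24$ ($n = 6 \left(-4\right) = -24$)
$o = -5724$ ($o = - 2 \left(\left(-1\right) \left(-2862\right)\right) = \left(-2\right) 2862 = -5724$)
$S{\left(T \right)} = -72$ ($S{\left(T \right)} = 3 \left(-24\right) = -72$)
$b = -824256$ ($b = - 2 \left(\left(-72\right) \left(-5724\right)\right) = \left(-2\right) 412128 = -824256$)
$\frac{1}{b} = \frac{1}{-824256} = - \frac{1}{824256}$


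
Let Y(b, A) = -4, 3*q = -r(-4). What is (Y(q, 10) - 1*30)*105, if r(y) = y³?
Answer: -3570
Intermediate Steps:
q = 64/3 (q = (-1*(-4)³)/3 = (-1*(-64))/3 = (⅓)*64 = 64/3 ≈ 21.333)
(Y(q, 10) - 1*30)*105 = (-4 - 1*30)*105 = (-4 - 30)*105 = -34*105 = -3570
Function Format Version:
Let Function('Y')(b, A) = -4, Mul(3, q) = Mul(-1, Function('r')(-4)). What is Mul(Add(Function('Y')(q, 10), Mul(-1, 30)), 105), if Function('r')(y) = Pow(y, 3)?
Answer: -3570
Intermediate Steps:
q = Rational(64, 3) (q = Mul(Rational(1, 3), Mul(-1, Pow(-4, 3))) = Mul(Rational(1, 3), Mul(-1, -64)) = Mul(Rational(1, 3), 64) = Rational(64, 3) ≈ 21.333)
Mul(Add(Function('Y')(q, 10), Mul(-1, 30)), 105) = Mul(Add(-4, Mul(-1, 30)), 105) = Mul(Add(-4, -30), 105) = Mul(-34, 105) = -3570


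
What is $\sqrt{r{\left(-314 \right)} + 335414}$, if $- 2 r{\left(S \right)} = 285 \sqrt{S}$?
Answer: $\frac{\sqrt{1341656 - 570 i \sqrt{314}}}{2} \approx 579.15 - 2.18 i$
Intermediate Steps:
$r{\left(S \right)} = - \frac{285 \sqrt{S}}{2}$
$\sqrt{r{\left(-314 \right)} + 335414} = \sqrt{- \frac{285 \sqrt{-314}}{2} + 335414} = \sqrt{- \frac{285 i \sqrt{314}}{2} + 335414} = \sqrt{335414 - \frac{285 i \sqrt{314}}{2}}$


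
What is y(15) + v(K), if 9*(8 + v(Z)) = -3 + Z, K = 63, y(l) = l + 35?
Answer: 146/3 ≈ 48.667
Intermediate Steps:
y(l) = 35 + l
v(Z) = -25/3 + Z/9 (v(Z) = -8 + (-3 + Z)/9 = -8 + (-⅓ + Z/9) = -25/3 + Z/9)
y(15) + v(K) = (35 + 15) + (-25/3 + (⅑)*63) = 50 + (-25/3 + 7) = 50 - 4/3 = 146/3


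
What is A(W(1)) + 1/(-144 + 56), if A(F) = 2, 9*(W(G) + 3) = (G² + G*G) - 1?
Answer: 175/88 ≈ 1.9886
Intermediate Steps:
W(G) = -28/9 + 2*G²/9 (W(G) = -3 + ((G² + G*G) - 1)/9 = -3 + ((G² + G²) - 1)/9 = -3 + (2*G² - 1)/9 = -3 + (-1 + 2*G²)/9 = -3 + (-⅑ + 2*G²/9) = -28/9 + 2*G²/9)
A(W(1)) + 1/(-144 + 56) = 2 + 1/(-144 + 56) = 2 + 1/(-88) = 2 - 1/88 = 175/88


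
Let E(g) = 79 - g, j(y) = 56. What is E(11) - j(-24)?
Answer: 12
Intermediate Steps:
E(11) - j(-24) = (79 - 1*11) - 1*56 = (79 - 11) - 56 = 68 - 56 = 12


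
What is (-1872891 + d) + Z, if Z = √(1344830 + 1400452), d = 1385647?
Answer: -487244 + √2745282 ≈ -4.8559e+5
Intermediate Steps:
Z = √2745282 ≈ 1656.9
(-1872891 + d) + Z = (-1872891 + 1385647) + √2745282 = -487244 + √2745282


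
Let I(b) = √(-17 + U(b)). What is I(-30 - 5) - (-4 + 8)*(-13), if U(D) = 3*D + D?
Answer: 52 + I*√157 ≈ 52.0 + 12.53*I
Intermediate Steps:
U(D) = 4*D
I(b) = √(-17 + 4*b)
I(-30 - 5) - (-4 + 8)*(-13) = √(-17 + 4*(-30 - 5)) - (-4 + 8)*(-13) = √(-17 + 4*(-35)) - 4*(-13) = √(-17 - 140) - 1*(-52) = √(-157) + 52 = I*√157 + 52 = 52 + I*√157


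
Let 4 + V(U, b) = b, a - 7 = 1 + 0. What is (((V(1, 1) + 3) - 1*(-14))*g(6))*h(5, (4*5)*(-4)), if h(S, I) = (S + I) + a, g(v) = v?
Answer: -5628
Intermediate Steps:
a = 8 (a = 7 + (1 + 0) = 7 + 1 = 8)
V(U, b) = -4 + b
h(S, I) = 8 + I + S (h(S, I) = (S + I) + 8 = (I + S) + 8 = 8 + I + S)
(((V(1, 1) + 3) - 1*(-14))*g(6))*h(5, (4*5)*(-4)) = ((((-4 + 1) + 3) - 1*(-14))*6)*(8 + (4*5)*(-4) + 5) = (((-3 + 3) + 14)*6)*(8 + 20*(-4) + 5) = ((0 + 14)*6)*(8 - 80 + 5) = (14*6)*(-67) = 84*(-67) = -5628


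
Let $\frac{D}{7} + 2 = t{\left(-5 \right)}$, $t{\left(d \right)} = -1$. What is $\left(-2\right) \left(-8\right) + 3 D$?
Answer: $-47$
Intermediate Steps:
$D = -21$ ($D = -14 + 7 \left(-1\right) = -14 - 7 = -21$)
$\left(-2\right) \left(-8\right) + 3 D = \left(-2\right) \left(-8\right) + 3 \left(-21\right) = 16 - 63 = -47$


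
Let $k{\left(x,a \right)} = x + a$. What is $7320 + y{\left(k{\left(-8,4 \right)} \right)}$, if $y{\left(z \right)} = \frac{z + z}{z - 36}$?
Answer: $\frac{36601}{5} \approx 7320.2$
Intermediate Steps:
$k{\left(x,a \right)} = a + x$
$y{\left(z \right)} = \frac{2 z}{-36 + z}$
$7320 + y{\left(k{\left(-8,4 \right)} \right)} = 7320 + \frac{2 \left(4 - 8\right)}{-36 + \left(4 - 8\right)} = 7320 + 2 \left(-4\right) \frac{1}{-36 - 4} = 7320 + 2 \left(-4\right) \frac{1}{-40} = 7320 + 2 \left(-4\right) \left(- \frac{1}{40}\right) = 7320 + \frac{1}{5} = \frac{36601}{5}$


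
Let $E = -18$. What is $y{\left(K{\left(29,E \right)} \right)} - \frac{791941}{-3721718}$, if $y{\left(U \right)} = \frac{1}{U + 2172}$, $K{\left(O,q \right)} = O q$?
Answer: $\frac{29782372}{139564425} \approx 0.2134$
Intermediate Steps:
$y{\left(U \right)} = \frac{1}{2172 + U}$
$y{\left(K{\left(29,E \right)} \right)} - \frac{791941}{-3721718} = \frac{1}{2172 + 29 \left(-18\right)} - \frac{791941}{-3721718} = \frac{1}{2172 - 522} - 791941 \left(- \frac{1}{3721718}\right) = \frac{1}{1650} - - \frac{791941}{3721718} = \frac{1}{1650} + \frac{791941}{3721718} = \frac{29782372}{139564425}$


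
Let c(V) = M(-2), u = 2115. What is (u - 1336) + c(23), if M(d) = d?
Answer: 777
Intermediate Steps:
c(V) = -2
(u - 1336) + c(23) = (2115 - 1336) - 2 = 779 - 2 = 777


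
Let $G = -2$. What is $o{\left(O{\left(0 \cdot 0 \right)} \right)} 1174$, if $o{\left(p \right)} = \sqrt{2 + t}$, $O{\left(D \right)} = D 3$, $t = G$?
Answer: $0$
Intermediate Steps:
$t = -2$
$O{\left(D \right)} = 3 D$
$o{\left(p \right)} = 0$ ($o{\left(p \right)} = \sqrt{2 - 2} = \sqrt{0} = 0$)
$o{\left(O{\left(0 \cdot 0 \right)} \right)} 1174 = 0 \cdot 1174 = 0$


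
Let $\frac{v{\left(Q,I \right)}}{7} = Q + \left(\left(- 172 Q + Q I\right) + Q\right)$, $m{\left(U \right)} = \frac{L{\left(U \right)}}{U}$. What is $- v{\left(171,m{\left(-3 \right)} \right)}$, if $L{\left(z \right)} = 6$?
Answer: $205884$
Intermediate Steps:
$m{\left(U \right)} = \frac{6}{U}$
$v{\left(Q,I \right)} = - 1190 Q + 7 I Q$ ($v{\left(Q,I \right)} = 7 \left(Q + \left(\left(- 172 Q + Q I\right) + Q\right)\right) = 7 \left(Q + \left(\left(- 172 Q + I Q\right) + Q\right)\right) = 7 \left(Q + \left(- 171 Q + I Q\right)\right) = 7 \left(- 170 Q + I Q\right) = - 1190 Q + 7 I Q$)
$- v{\left(171,m{\left(-3 \right)} \right)} = - 7 \cdot 171 \left(-170 + \frac{6}{-3}\right) = - 7 \cdot 171 \left(-170 + 6 \left(- \frac{1}{3}\right)\right) = - 7 \cdot 171 \left(-170 - 2\right) = - 7 \cdot 171 \left(-172\right) = \left(-1\right) \left(-205884\right) = 205884$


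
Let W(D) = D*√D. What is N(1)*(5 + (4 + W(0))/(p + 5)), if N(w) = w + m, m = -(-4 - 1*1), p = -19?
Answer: 198/7 ≈ 28.286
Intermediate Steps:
W(D) = D^(3/2)
m = 5 (m = -(-4 - 1) = -1*(-5) = 5)
N(w) = 5 + w (N(w) = w + 5 = 5 + w)
N(1)*(5 + (4 + W(0))/(p + 5)) = (5 + 1)*(5 + (4 + 0^(3/2))/(-19 + 5)) = 6*(5 + (4 + 0)/(-14)) = 6*(5 + 4*(-1/14)) = 6*(5 - 2/7) = 6*(33/7) = 198/7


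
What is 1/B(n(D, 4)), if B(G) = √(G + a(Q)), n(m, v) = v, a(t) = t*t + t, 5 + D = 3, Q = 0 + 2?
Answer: √10/10 ≈ 0.31623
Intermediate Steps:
Q = 2
D = -2 (D = -5 + 3 = -2)
a(t) = t + t² (a(t) = t² + t = t + t²)
B(G) = √(6 + G) (B(G) = √(G + 2*(1 + 2)) = √(G + 2*3) = √(G + 6) = √(6 + G))
1/B(n(D, 4)) = 1/(√(6 + 4)) = 1/(√10) = √10/10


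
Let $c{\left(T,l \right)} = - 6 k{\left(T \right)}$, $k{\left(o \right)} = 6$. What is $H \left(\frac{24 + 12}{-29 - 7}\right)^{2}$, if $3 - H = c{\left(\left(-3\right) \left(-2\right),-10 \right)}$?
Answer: $39$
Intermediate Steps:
$c{\left(T,l \right)} = -36$ ($c{\left(T,l \right)} = \left(-6\right) 6 = -36$)
$H = 39$ ($H = 3 - -36 = 3 + 36 = 39$)
$H \left(\frac{24 + 12}{-29 - 7}\right)^{2} = 39 \left(\frac{24 + 12}{-29 - 7}\right)^{2} = 39 \left(\frac{36}{-36}\right)^{2} = 39 \left(36 \left(- \frac{1}{36}\right)\right)^{2} = 39 \left(-1\right)^{2} = 39 \cdot 1 = 39$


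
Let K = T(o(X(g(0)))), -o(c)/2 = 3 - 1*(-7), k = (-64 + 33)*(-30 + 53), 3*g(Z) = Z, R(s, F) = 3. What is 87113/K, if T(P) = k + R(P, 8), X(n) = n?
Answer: -87113/710 ≈ -122.69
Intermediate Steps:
g(Z) = Z/3
k = -713 (k = -31*23 = -713)
o(c) = -20 (o(c) = -2*(3 - 1*(-7)) = -2*(3 + 7) = -2*10 = -20)
T(P) = -710 (T(P) = -713 + 3 = -710)
K = -710
87113/K = 87113/(-710) = 87113*(-1/710) = -87113/710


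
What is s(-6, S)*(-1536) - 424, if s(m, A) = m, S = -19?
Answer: 8792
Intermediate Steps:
s(-6, S)*(-1536) - 424 = -6*(-1536) - 424 = 9216 - 424 = 8792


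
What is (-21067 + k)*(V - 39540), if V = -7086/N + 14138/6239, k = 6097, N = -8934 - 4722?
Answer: 4202281321144305/7099982 ≈ 5.9187e+8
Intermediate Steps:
N = -13656
V = 39546347/14199964 (V = -7086/(-13656) + 14138/6239 = -7086*(-1/13656) + 14138*(1/6239) = 1181/2276 + 14138/6239 = 39546347/14199964 ≈ 2.7850)
(-21067 + k)*(V - 39540) = (-21067 + 6097)*(39546347/14199964 - 39540) = -14970*(-561427030213/14199964) = 4202281321144305/7099982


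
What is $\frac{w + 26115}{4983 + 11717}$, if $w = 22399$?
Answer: $\frac{24257}{8350} \approx 2.905$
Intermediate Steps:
$\frac{w + 26115}{4983 + 11717} = \frac{22399 + 26115}{4983 + 11717} = \frac{48514}{16700} = 48514 \cdot \frac{1}{16700} = \frac{24257}{8350}$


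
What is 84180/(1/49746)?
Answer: 4187618280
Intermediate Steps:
84180/(1/49746) = 84180*49746 = 4187618280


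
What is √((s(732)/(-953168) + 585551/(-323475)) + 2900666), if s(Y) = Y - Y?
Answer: √12140564701110261/64695 ≈ 1703.1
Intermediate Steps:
s(Y) = 0
√((s(732)/(-953168) + 585551/(-323475)) + 2900666) = √((0/(-953168) + 585551/(-323475)) + 2900666) = √((0*(-1/953168) + 585551*(-1/323475)) + 2900666) = √((0 - 585551/323475) + 2900666) = √(-585551/323475 + 2900666) = √(938292348799/323475) = √12140564701110261/64695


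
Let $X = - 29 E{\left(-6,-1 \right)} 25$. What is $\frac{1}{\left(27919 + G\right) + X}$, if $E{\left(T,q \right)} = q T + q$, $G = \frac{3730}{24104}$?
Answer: $\frac{12052}{292793153} \approx 4.1162 \cdot 10^{-5}$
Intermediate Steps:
$G = \frac{1865}{12052}$ ($G = 3730 \cdot \frac{1}{24104} = \frac{1865}{12052} \approx 0.15475$)
$E{\left(T,q \right)} = q + T q$ ($E{\left(T,q \right)} = T q + q = q + T q$)
$X = -3625$ ($X = - 29 \left(- (1 - 6)\right) 25 = - 29 \left(\left(-1\right) \left(-5\right)\right) 25 = \left(-29\right) 5 \cdot 25 = \left(-145\right) 25 = -3625$)
$\frac{1}{\left(27919 + G\right) + X} = \frac{1}{\left(27919 + \frac{1865}{12052}\right) - 3625} = \frac{1}{\frac{336481653}{12052} - 3625} = \frac{1}{\frac{292793153}{12052}} = \frac{12052}{292793153}$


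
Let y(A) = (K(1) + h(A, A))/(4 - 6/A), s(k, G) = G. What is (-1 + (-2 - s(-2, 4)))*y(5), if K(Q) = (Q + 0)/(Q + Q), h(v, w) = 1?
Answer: -15/4 ≈ -3.7500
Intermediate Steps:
K(Q) = 1/2 (K(Q) = Q/((2*Q)) = Q*(1/(2*Q)) = 1/2)
y(A) = 3/(2*(4 - 6/A)) (y(A) = (1/2 + 1)/(4 - 6/A) = 3/(2*(4 - 6/A)))
(-1 + (-2 - s(-2, 4)))*y(5) = (-1 + (-2 - 1*4))*((3/4)*5/(-3 + 2*5)) = (-1 + (-2 - 4))*((3/4)*5/(-3 + 10)) = (-1 - 6)*((3/4)*5/7) = -21*5/(4*7) = -7*15/28 = -15/4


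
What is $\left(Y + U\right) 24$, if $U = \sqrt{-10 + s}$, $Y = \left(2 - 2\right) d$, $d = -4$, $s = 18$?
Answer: $48 \sqrt{2} \approx 67.882$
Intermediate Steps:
$Y = 0$ ($Y = \left(2 - 2\right) \left(-4\right) = 0 \left(-4\right) = 0$)
$U = 2 \sqrt{2}$ ($U = \sqrt{-10 + 18} = \sqrt{8} = 2 \sqrt{2} \approx 2.8284$)
$\left(Y + U\right) 24 = \left(0 + 2 \sqrt{2}\right) 24 = 2 \sqrt{2} \cdot 24 = 48 \sqrt{2}$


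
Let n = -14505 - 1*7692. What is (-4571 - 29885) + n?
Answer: -56653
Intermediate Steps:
n = -22197 (n = -14505 - 7692 = -22197)
(-4571 - 29885) + n = (-4571 - 29885) - 22197 = -34456 - 22197 = -56653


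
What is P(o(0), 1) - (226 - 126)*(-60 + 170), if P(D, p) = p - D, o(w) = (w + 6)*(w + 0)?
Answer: -10999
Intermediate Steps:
o(w) = w*(6 + w) (o(w) = (6 + w)*w = w*(6 + w))
P(o(0), 1) - (226 - 126)*(-60 + 170) = (1 - 0*(6 + 0)) - (226 - 126)*(-60 + 170) = (1 - 0*6) - 100*110 = (1 - 1*0) - 1*11000 = (1 + 0) - 11000 = 1 - 11000 = -10999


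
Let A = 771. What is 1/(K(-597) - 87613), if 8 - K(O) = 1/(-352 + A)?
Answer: -419/36706496 ≈ -1.1415e-5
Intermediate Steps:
K(O) = 3351/419 (K(O) = 8 - 1/(-352 + 771) = 8 - 1/419 = 3351/419)
1/(K(-597) - 87613) = 1/(3351/419 - 87613) = 1/(-36706496/419) = -419/36706496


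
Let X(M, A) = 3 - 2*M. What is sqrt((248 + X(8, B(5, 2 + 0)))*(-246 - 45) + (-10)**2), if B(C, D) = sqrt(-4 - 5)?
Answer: I*sqrt(68285) ≈ 261.31*I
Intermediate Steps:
B(C, D) = 3*I (B(C, D) = sqrt(-9) = 3*I)
sqrt((248 + X(8, B(5, 2 + 0)))*(-246 - 45) + (-10)**2) = sqrt((248 + (3 - 2*8))*(-246 - 45) + (-10)**2) = sqrt((248 + (3 - 16))*(-291) + 100) = sqrt((248 - 13)*(-291) + 100) = sqrt(235*(-291) + 100) = sqrt(-68385 + 100) = sqrt(-68285) = I*sqrt(68285)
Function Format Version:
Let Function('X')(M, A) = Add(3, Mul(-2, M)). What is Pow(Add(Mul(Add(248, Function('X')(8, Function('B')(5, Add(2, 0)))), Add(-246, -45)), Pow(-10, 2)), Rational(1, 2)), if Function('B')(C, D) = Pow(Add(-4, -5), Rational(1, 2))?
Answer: Mul(I, Pow(68285, Rational(1, 2))) ≈ Mul(261.31, I)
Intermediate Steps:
Function('B')(C, D) = Mul(3, I) (Function('B')(C, D) = Pow(-9, Rational(1, 2)) = Mul(3, I))
Pow(Add(Mul(Add(248, Function('X')(8, Function('B')(5, Add(2, 0)))), Add(-246, -45)), Pow(-10, 2)), Rational(1, 2)) = Pow(Add(Mul(Add(248, Add(3, Mul(-2, 8))), Add(-246, -45)), Pow(-10, 2)), Rational(1, 2)) = Pow(Add(Mul(Add(248, Add(3, -16)), -291), 100), Rational(1, 2)) = Pow(Add(Mul(Add(248, -13), -291), 100), Rational(1, 2)) = Pow(Add(Mul(235, -291), 100), Rational(1, 2)) = Pow(Add(-68385, 100), Rational(1, 2)) = Pow(-68285, Rational(1, 2)) = Mul(I, Pow(68285, Rational(1, 2)))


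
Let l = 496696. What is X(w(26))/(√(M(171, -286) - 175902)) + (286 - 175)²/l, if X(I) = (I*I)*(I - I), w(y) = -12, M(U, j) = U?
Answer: 12321/496696 ≈ 0.024806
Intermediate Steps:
X(I) = 0 (X(I) = I²*0 = 0)
X(w(26))/(√(M(171, -286) - 175902)) + (286 - 175)²/l = 0/(√(171 - 175902)) + (286 - 175)²/496696 = 0/(√(-175731)) + 111²*(1/496696) = 0/((I*√175731)) + 12321*(1/496696) = 0*(-I*√175731/175731) + 12321/496696 = 0 + 12321/496696 = 12321/496696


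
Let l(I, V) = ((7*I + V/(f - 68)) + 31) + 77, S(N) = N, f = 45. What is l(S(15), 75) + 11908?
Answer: 278708/23 ≈ 12118.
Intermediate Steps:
l(I, V) = 108 + 7*I - V/23 (l(I, V) = ((7*I + V/(45 - 68)) + 31) + 77 = ((7*I + V/(-23)) + 31) + 77 = ((7*I - V/23) + 31) + 77 = (31 + 7*I - V/23) + 77 = 108 + 7*I - V/23)
l(S(15), 75) + 11908 = (108 + 7*15 - 1/23*75) + 11908 = (108 + 105 - 75/23) + 11908 = 4824/23 + 11908 = 278708/23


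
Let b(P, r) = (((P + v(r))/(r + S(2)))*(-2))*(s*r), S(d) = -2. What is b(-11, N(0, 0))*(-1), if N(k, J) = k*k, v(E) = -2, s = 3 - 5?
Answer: 0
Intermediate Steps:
s = -2
N(k, J) = k**2
b(P, r) = 4*r*(-2 + P)/(-2 + r) (b(P, r) = (((P - 2)/(r - 2))*(-2))*(-2*r) = (((-2 + P)/(-2 + r))*(-2))*(-2*r) = (-2*(-2 + P)/(-2 + r))*(-2*r) = 4*r*(-2 + P)/(-2 + r))
b(-11, N(0, 0))*(-1) = (4*0**2*(-2 - 11)/(-2 + 0**2))*(-1) = (4*0*(-13)/(-2 + 0))*(-1) = (4*0*(-13)/(-2))*(-1) = (4*0*(-1/2)*(-13))*(-1) = 0*(-1) = 0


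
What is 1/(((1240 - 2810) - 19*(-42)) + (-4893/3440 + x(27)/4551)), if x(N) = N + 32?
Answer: -15655440/12108064763 ≈ -0.0012930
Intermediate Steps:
x(N) = 32 + N
1/(((1240 - 2810) - 19*(-42)) + (-4893/3440 + x(27)/4551)) = 1/(((1240 - 2810) - 19*(-42)) + (-4893/3440 + (32 + 27)/4551)) = 1/((-1570 + 798) + (-4893*1/3440 + 59*(1/4551))) = 1/(-772 + (-4893/3440 + 59/4551)) = 1/(-772 - 22065083/15655440) = 1/(-12108064763/15655440) = -15655440/12108064763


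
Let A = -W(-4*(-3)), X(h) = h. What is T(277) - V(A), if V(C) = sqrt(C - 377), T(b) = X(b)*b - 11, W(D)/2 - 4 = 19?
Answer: 76718 - 3*I*sqrt(47) ≈ 76718.0 - 20.567*I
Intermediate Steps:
W(D) = 46 (W(D) = 8 + 2*19 = 8 + 38 = 46)
T(b) = -11 + b**2 (T(b) = b*b - 11 = b**2 - 11 = -11 + b**2)
A = -46 (A = -1*46 = -46)
V(C) = sqrt(-377 + C)
T(277) - V(A) = (-11 + 277**2) - sqrt(-377 - 46) = (-11 + 76729) - sqrt(-423) = 76718 - 3*I*sqrt(47)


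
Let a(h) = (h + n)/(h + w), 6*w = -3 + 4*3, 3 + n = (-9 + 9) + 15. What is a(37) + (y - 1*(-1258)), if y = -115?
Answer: 12587/11 ≈ 1144.3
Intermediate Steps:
n = 12 (n = -3 + ((-9 + 9) + 15) = -3 + (0 + 15) = -3 + 15 = 12)
w = 3/2 (w = (-3 + 4*3)/6 = (-3 + 12)/6 = (1/6)*9 = 3/2 ≈ 1.5000)
a(h) = (12 + h)/(3/2 + h) (a(h) = (h + 12)/(h + 3/2) = (12 + h)/(3/2 + h))
a(37) + (y - 1*(-1258)) = 2*(12 + 37)/(3 + 2*37) + (-115 - 1*(-1258)) = 2*49/(3 + 74) + (-115 + 1258) = 2*49/77 + 1143 = 2*(1/77)*49 + 1143 = 14/11 + 1143 = 12587/11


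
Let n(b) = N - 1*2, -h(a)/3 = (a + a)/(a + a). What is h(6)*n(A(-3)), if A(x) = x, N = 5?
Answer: -9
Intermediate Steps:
h(a) = -3 (h(a) = -3*(a + a)/(a + a) = -3*2*a/(2*a) = -3*2*a*1/(2*a) = -3*1 = -3)
n(b) = 3 (n(b) = 5 - 1*2 = 5 - 2 = 3)
h(6)*n(A(-3)) = -3*3 = -9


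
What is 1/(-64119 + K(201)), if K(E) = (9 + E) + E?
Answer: -1/63708 ≈ -1.5697e-5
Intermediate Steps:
K(E) = 9 + 2*E
1/(-64119 + K(201)) = 1/(-64119 + (9 + 2*201)) = 1/(-64119 + (9 + 402)) = 1/(-64119 + 411) = 1/(-63708) = -1/63708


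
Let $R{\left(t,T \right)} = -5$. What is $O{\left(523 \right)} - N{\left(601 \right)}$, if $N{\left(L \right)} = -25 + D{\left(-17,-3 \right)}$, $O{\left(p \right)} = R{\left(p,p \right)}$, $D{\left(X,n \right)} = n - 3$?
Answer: $26$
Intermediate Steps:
$D{\left(X,n \right)} = -3 + n$
$O{\left(p \right)} = -5$
$N{\left(L \right)} = -31$ ($N{\left(L \right)} = -25 - 6 = -31$)
$O{\left(523 \right)} - N{\left(601 \right)} = -5 - -31 = -5 + 31 = 26$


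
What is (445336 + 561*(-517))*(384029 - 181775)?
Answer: 31409843946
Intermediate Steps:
(445336 + 561*(-517))*(384029 - 181775) = (445336 - 290037)*202254 = 155299*202254 = 31409843946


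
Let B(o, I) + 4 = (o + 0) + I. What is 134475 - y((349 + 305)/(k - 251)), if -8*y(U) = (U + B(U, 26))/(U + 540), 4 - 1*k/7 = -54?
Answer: 45374018959/337416 ≈ 1.3448e+5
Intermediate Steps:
k = 406 (k = 28 - 7*(-54) = 28 + 378 = 406)
B(o, I) = -4 + I + o (B(o, I) = -4 + ((o + 0) + I) = -4 + (o + I) = -4 + (I + o) = -4 + I + o)
y(U) = -(22 + 2*U)/(8*(540 + U)) (y(U) = -(U + (-4 + 26 + U))/(8*(U + 540)) = -(U + (22 + U))/(8*(540 + U)) = -(22 + 2*U)/(8*(540 + U)))
134475 - y((349 + 305)/(k - 251)) = 134475 - (-11 - (349 + 305)/(406 - 251))/(4*(540 + (349 + 305)/(406 - 251))) = 134475 - (-11 - 654/155)/(4*(540 + 654/155)) = 134475 - (-11 - 654/155)/(4*(540 + 654*(1/155))) = 134475 - (-11 - 1*654/155)/(4*(540 + 654/155)) = 134475 - (-11 - 654/155)/(4*84354/155) = 134475 - 155*(-2359)/(4*84354*155) = 134475 - 1*(-2359/337416) = 134475 + 2359/337416 = 45374018959/337416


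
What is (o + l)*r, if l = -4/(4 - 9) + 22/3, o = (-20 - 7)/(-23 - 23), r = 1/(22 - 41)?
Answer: -6017/13110 ≈ -0.45896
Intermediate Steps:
r = -1/19 (r = 1/(-19) = -1/19 ≈ -0.052632)
o = 27/46 (o = -27/(-46) = -27*(-1/46) = 27/46 ≈ 0.58696)
l = 122/15 (l = -4/(-5) + 22*(⅓) = -4*(-⅕) + 22/3 = ⅘ + 22/3 = 122/15 ≈ 8.1333)
(o + l)*r = (27/46 + 122/15)*(-1/19) = (6017/690)*(-1/19) = -6017/13110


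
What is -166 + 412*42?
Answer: 17138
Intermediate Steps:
-166 + 412*42 = -166 + 17304 = 17138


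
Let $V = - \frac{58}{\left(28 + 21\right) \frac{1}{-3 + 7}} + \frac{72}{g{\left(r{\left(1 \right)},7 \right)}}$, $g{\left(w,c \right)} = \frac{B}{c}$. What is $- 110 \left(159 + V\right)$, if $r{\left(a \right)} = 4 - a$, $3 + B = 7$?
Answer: $- \frac{1510630}{49} \approx -30829.0$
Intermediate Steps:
$B = 4$ ($B = -3 + 7 = 4$)
$g{\left(w,c \right)} = \frac{4}{c}$
$V = \frac{5942}{49}$ ($V = - \frac{58}{\left(28 + 21\right) \frac{1}{-3 + 7}} + \frac{72}{4 \cdot \frac{1}{7}} = - \frac{58}{49 \cdot \frac{1}{4}} + \frac{72}{4 \cdot \frac{1}{7}} = - \frac{58}{49 \cdot \frac{1}{4}} + \frac{72}{\frac{4}{7}} = - \frac{58}{\frac{49}{4}} + 72 \cdot \frac{7}{4} = \left(-58\right) \frac{4}{49} + 126 = - \frac{232}{49} + 126 = \frac{5942}{49} \approx 121.27$)
$- 110 \left(159 + V\right) = - 110 \left(159 + \frac{5942}{49}\right) = \left(-110\right) \frac{13733}{49} = - \frac{1510630}{49}$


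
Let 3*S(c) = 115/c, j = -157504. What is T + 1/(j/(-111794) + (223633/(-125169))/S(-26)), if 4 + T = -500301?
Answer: -351651245384618065/702874273866 ≈ -5.0030e+5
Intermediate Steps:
T = -500305 (T = -4 - 500301 = -500305)
S(c) = 115/(3*c) (S(c) = (115/c)/3 = 115/(3*c))
T + 1/(j/(-111794) + (223633/(-125169))/S(-26)) = -500305 + 1/(-157504/(-111794) + (223633/(-125169))/(((115/3)/(-26)))) = -500305 + 1/(-157504*(-1/111794) + (223633*(-1/125169))/(((115/3)*(-1/26)))) = -500305 + 1/(78752/55897 - 223633/(125169*(-115/78))) = -500305 + 1/(78752/55897 - 223633/125169*(-78/115)) = -500305 + 1/(78752/55897 + 5814458/4798145) = -500305 + 1/(702874273866/268201911065) = -500305 + 268201911065/702874273866 = -351651245384618065/702874273866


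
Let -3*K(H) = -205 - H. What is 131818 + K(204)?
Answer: 395863/3 ≈ 1.3195e+5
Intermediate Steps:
K(H) = 205/3 + H/3 (K(H) = -(-205 - H)/3 = 205/3 + H/3)
131818 + K(204) = 131818 + (205/3 + (⅓)*204) = 131818 + (205/3 + 68) = 131818 + 409/3 = 395863/3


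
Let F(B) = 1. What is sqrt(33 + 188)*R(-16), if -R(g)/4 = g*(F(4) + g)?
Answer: -960*sqrt(221) ≈ -14271.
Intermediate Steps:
R(g) = -4*g*(1 + g)
sqrt(33 + 188)*R(-16) = sqrt(33 + 188)*(-4*(-16)*(1 - 16)) = sqrt(221)*(-4*(-16)*(-15)) = sqrt(221)*(-960) = -960*sqrt(221)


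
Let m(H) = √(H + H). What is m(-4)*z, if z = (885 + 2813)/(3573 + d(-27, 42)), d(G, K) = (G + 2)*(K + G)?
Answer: 3698*I*√2/1599 ≈ 3.2706*I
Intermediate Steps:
d(G, K) = (2 + G)*(G + K)
z = 1849/1599 (z = (885 + 2813)/(3573 + ((-27)² + 2*(-27) + 2*42 - 27*42)) = 3698/(3573 + (729 - 54 + 84 - 1134)) = 3698/(3573 - 375) = 3698/3198 = 3698*(1/3198) = 1849/1599 ≈ 1.1563)
m(H) = √2*√H (m(H) = √(2*H) = √2*√H)
m(-4)*z = (√2*√(-4))*(1849/1599) = (√2*(2*I))*(1849/1599) = (2*I*√2)*(1849/1599) = 3698*I*√2/1599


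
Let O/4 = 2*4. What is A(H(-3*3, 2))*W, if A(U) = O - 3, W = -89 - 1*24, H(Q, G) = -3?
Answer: -3277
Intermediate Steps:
W = -113 (W = -89 - 24 = -113)
O = 32 (O = 4*(2*4) = 4*8 = 32)
A(U) = 29 (A(U) = 32 - 3 = 29)
A(H(-3*3, 2))*W = 29*(-113) = -3277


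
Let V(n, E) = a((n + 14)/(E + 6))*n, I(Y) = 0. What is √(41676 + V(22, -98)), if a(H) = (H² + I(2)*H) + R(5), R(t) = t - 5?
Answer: √22048386/23 ≈ 204.16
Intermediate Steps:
R(t) = -5 + t
a(H) = H² (a(H) = (H² + 0*H) + (-5 + 5) = (H² + 0) + 0 = H² + 0 = H²)
V(n, E) = n*(14 + n)²/(6 + E)² (V(n, E) = ((n + 14)/(E + 6))²*n = ((14 + n)/(6 + E))²*n = ((14 + n)²/(6 + E)²)*n = n*(14 + n)²/(6 + E)²)
√(41676 + V(22, -98)) = √(41676 + 22*(14 + 22)²/(6 - 98)²) = √(41676 + 22*36²/(-92)²) = √(41676 + 22*(1/8464)*1296) = √(41676 + 1782/529) = √(22048386/529) = √22048386/23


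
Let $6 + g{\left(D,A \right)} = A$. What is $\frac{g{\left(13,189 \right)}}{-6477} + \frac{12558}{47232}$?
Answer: $\frac{4038595}{16995648} \approx 0.23763$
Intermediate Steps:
$g{\left(D,A \right)} = -6 + A$
$\frac{g{\left(13,189 \right)}}{-6477} + \frac{12558}{47232} = \frac{-6 + 189}{-6477} + \frac{12558}{47232} = 183 \left(- \frac{1}{6477}\right) + 12558 \cdot \frac{1}{47232} = - \frac{61}{2159} + \frac{2093}{7872} = \frac{4038595}{16995648}$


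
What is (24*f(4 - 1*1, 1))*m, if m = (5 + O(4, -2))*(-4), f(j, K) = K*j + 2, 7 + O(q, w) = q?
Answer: -960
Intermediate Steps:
O(q, w) = -7 + q
f(j, K) = 2 + K*j
m = -8 (m = (5 + (-7 + 4))*(-4) = (5 - 3)*(-4) = 2*(-4) = -8)
(24*f(4 - 1*1, 1))*m = (24*(2 + 1*(4 - 1*1)))*(-8) = (24*(2 + 1*(4 - 1)))*(-8) = (24*(2 + 1*3))*(-8) = (24*(2 + 3))*(-8) = (24*5)*(-8) = 120*(-8) = -960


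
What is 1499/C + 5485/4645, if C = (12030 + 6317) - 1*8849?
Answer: 11811877/8823642 ≈ 1.3387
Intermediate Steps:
C = 9498 (C = 18347 - 8849 = 9498)
1499/C + 5485/4645 = 1499/9498 + 5485/4645 = 1499*(1/9498) + 5485*(1/4645) = 1499/9498 + 1097/929 = 11811877/8823642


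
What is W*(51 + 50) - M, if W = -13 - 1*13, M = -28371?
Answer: 25745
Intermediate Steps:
W = -26 (W = -13 - 13 = -26)
W*(51 + 50) - M = -26*(51 + 50) - 1*(-28371) = -26*101 + 28371 = -2626 + 28371 = 25745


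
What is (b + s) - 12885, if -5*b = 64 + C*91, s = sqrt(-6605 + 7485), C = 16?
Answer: -13189 + 4*sqrt(55) ≈ -13159.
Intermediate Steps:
s = 4*sqrt(55) (s = sqrt(880) = 4*sqrt(55) ≈ 29.665)
b = -304 (b = -(64 + 16*91)/5 = -(64 + 1456)/5 = -1/5*1520 = -304)
(b + s) - 12885 = (-304 + 4*sqrt(55)) - 12885 = -13189 + 4*sqrt(55)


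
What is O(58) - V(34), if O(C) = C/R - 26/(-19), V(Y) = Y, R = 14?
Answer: -3789/133 ≈ -28.489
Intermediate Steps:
O(C) = 26/19 + C/14 (O(C) = C/14 - 26/(-19) = C*(1/14) - 26*(-1/19) = C/14 + 26/19 = 26/19 + C/14)
O(58) - V(34) = (26/19 + (1/14)*58) - 1*34 = (26/19 + 29/7) - 34 = 733/133 - 34 = -3789/133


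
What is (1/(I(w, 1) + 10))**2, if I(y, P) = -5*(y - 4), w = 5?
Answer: 1/25 ≈ 0.040000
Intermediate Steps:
I(y, P) = 20 - 5*y (I(y, P) = -5*(-4 + y) = 20 - 5*y)
(1/(I(w, 1) + 10))**2 = (1/((20 - 5*5) + 10))**2 = (1/((20 - 25) + 10))**2 = (1/(-5 + 10))**2 = (1/5)**2 = 1/25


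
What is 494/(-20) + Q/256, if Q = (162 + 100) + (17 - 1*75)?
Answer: -7649/320 ≈ -23.903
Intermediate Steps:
Q = 204 (Q = 262 + (17 - 75) = 262 - 58 = 204)
494/(-20) + Q/256 = 494/(-20) + 204/256 = 494*(-1/20) + 204*(1/256) = -247/10 + 51/64 = -7649/320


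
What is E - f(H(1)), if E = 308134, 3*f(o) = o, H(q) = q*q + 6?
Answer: 924395/3 ≈ 3.0813e+5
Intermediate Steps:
H(q) = 6 + q² (H(q) = q² + 6 = 6 + q²)
f(o) = o/3
E - f(H(1)) = 308134 - (6 + 1²)/3 = 308134 - (6 + 1)/3 = 308134 - 7/3 = 924395/3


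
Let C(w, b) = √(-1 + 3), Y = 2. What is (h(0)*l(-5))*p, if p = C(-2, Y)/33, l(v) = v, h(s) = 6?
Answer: -10*√2/11 ≈ -1.2856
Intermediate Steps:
C(w, b) = √2
p = √2/33 ≈ 0.042855
(h(0)*l(-5))*p = (6*(-5))*(√2/33) = -10*√2/11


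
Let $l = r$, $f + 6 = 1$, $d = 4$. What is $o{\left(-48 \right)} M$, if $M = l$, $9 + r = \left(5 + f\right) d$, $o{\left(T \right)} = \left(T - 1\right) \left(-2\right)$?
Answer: $-882$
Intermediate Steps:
$o{\left(T \right)} = 2 - 2 T$ ($o{\left(T \right)} = \left(-1 + T\right) \left(-2\right) = 2 - 2 T$)
$f = -5$ ($f = -6 + 1 = -5$)
$r = -9$ ($r = -9 + \left(5 - 5\right) 4 = -9 + 0 \cdot 4 = -9 + 0 = -9$)
$l = -9$
$M = -9$
$o{\left(-48 \right)} M = \left(2 - -96\right) \left(-9\right) = \left(2 + 96\right) \left(-9\right) = 98 \left(-9\right) = -882$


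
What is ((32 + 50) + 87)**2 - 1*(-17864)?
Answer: 46425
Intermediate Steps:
((32 + 50) + 87)**2 - 1*(-17864) = (82 + 87)**2 + 17864 = 169**2 + 17864 = 28561 + 17864 = 46425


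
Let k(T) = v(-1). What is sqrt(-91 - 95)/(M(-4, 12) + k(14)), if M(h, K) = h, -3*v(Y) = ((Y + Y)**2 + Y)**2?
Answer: -I*sqrt(186)/7 ≈ -1.9483*I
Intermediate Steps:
v(Y) = -(Y + 4*Y**2)**2/3 (v(Y) = -((Y + Y)**2 + Y)**2/3 = -((2*Y)**2 + Y)**2/3 = -(4*Y**2 + Y)**2/3 = -(Y + 4*Y**2)**2/3)
k(T) = -3 (k(T) = -1/3*(-1)**2*(1 + 4*(-1))**2 = -1/3*1*(1 - 4)**2 = -1/3*1*(-3)**2 = -1/3*1*9 = -3)
sqrt(-91 - 95)/(M(-4, 12) + k(14)) = sqrt(-91 - 95)/(-4 - 3) = sqrt(-186)/(-7) = -I*sqrt(186)/7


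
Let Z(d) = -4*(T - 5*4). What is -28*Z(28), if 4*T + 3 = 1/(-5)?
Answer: -11648/5 ≈ -2329.6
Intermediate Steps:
T = -⅘ (T = -¾ + (¼)/(-5) = -¾ + (¼)*(-⅕) = -¾ - 1/20 = -⅘ ≈ -0.80000)
Z(d) = 416/5 (Z(d) = -4*(-⅘ - 5*4) = -4*(-⅘ - 20) = -4*(-104/5) = 416/5)
-28*Z(28) = -28*416/5 = -11648/5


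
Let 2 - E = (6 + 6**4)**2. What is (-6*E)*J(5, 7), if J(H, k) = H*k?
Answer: 355992420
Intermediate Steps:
E = -1695202 (E = 2 - (6 + 6**4)**2 = 2 - (6 + 1296)**2 = 2 - 1*1302**2 = 2 - 1*1695204 = 2 - 1695204 = -1695202)
(-6*E)*J(5, 7) = (-6*(-1695202))*(5*7) = 10171212*35 = 355992420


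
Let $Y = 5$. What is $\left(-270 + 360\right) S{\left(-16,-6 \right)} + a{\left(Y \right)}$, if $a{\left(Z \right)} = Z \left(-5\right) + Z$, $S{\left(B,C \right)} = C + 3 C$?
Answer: $-2180$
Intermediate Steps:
$S{\left(B,C \right)} = 4 C$
$a{\left(Z \right)} = - 4 Z$ ($a{\left(Z \right)} = - 5 Z + Z = - 4 Z$)
$\left(-270 + 360\right) S{\left(-16,-6 \right)} + a{\left(Y \right)} = \left(-270 + 360\right) 4 \left(-6\right) - 20 = 90 \left(-24\right) - 20 = -2160 - 20 = -2180$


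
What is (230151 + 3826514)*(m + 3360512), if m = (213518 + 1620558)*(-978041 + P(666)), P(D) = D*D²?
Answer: 2190629394078482330180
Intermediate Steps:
P(D) = D³
m = 540007464369380 (m = (213518 + 1620558)*(-978041 + 666³) = 1834076*(-978041 + 295408296) = 1834076*294430255 = 540007464369380)
(230151 + 3826514)*(m + 3360512) = (230151 + 3826514)*(540007464369380 + 3360512) = 4056665*540007467729892 = 2190629394078482330180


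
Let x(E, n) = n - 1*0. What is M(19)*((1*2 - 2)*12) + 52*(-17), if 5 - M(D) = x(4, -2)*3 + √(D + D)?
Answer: -884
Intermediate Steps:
x(E, n) = n (x(E, n) = n + 0 = n)
M(D) = 11 - √2*√D (M(D) = 5 - (-2*3 + √(D + D)) = 5 - (-6 + √(2*D)) = 5 - (-6 + √2*√D) = 5 + (6 - √2*√D) = 11 - √2*√D)
M(19)*((1*2 - 2)*12) + 52*(-17) = (11 - √2*√19)*((1*2 - 2)*12) + 52*(-17) = (11 - √38)*((2 - 2)*12) - 884 = (11 - √38)*(0*12) - 884 = (11 - √38)*0 - 884 = 0 - 884 = -884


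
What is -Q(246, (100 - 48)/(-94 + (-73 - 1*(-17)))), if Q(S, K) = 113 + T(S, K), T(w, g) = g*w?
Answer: -693/25 ≈ -27.720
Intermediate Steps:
Q(S, K) = 113 + K*S
-Q(246, (100 - 48)/(-94 + (-73 - 1*(-17)))) = -(113 + ((100 - 48)/(-94 + (-73 - 1*(-17))))*246) = -(113 + (52/(-94 + (-73 + 17)))*246) = -(113 + (52/(-94 - 56))*246) = -(113 + (52/(-150))*246) = -(113 + (52*(-1/150))*246) = -(113 - 26/75*246) = -(113 - 2132/25) = -1*693/25 = -693/25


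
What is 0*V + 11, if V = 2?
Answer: 11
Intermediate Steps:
0*V + 11 = 0*2 + 11 = 0 + 11 = 11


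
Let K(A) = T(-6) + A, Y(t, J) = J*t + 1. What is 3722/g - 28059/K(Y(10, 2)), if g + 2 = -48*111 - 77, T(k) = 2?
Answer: -151800619/124361 ≈ -1220.6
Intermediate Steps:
Y(t, J) = 1 + J*t
K(A) = 2 + A
g = -5407 (g = -2 + (-48*111 - 77) = -2 + (-5328 - 77) = -2 - 5405 = -5407)
3722/g - 28059/K(Y(10, 2)) = 3722/(-5407) - 28059/(2 + (1 + 2*10)) = 3722*(-1/5407) - 28059/(2 + (1 + 20)) = -3722/5407 - 28059/(2 + 21) = -3722/5407 - 28059/23 = -151800619/124361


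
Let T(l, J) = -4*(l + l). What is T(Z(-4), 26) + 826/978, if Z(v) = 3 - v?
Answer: -26971/489 ≈ -55.155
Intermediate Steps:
T(l, J) = -8*l
T(Z(-4), 26) + 826/978 = -8*(3 - 1*(-4)) + 826/978 = -8*(3 + 4) + 826*(1/978) = -8*7 + 413/489 = -56 + 413/489 = -26971/489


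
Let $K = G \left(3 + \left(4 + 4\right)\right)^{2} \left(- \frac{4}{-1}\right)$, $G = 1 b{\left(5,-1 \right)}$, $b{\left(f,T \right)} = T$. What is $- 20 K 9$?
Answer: $87120$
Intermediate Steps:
$G = -1$ ($G = 1 \left(-1\right) = -1$)
$K = -484$ ($K = - \left(3 + \left(4 + 4\right)\right)^{2} \left(- \frac{4}{-1}\right) = - \left(3 + 8\right)^{2} \left(\left(-4\right) \left(-1\right)\right) = - 11^{2} \cdot 4 = \left(-1\right) 121 \cdot 4 = \left(-121\right) 4 = -484$)
$- 20 K 9 = \left(-20\right) \left(-484\right) 9 = 9680 \cdot 9 = 87120$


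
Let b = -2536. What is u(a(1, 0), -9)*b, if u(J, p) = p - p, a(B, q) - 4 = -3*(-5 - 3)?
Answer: 0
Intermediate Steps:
a(B, q) = 28 (a(B, q) = 4 - 3*(-5 - 3) = 4 - 3*(-8) = 4 + 24 = 28)
u(J, p) = 0
u(a(1, 0), -9)*b = 0*(-2536) = 0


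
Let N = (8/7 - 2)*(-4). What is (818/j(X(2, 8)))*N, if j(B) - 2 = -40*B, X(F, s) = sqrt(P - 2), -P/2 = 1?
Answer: 9816/11207 + 392640*I/11207 ≈ 0.87588 + 35.035*I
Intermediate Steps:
P = -2 (P = -2*1 = -2)
X(F, s) = 2*I (X(F, s) = sqrt(-2 - 2) = sqrt(-4) = 2*I)
j(B) = 2 - 40*B
N = 24/7 (N = (8*(1/7) - 2)*(-4) = (8/7 - 2)*(-4) = -6/7*(-4) = 24/7 ≈ 3.4286)
(818/j(X(2, 8)))*N = (818/(2 - 80*I))*(24/7) = (818*((2 + 80*I)/6404))*(24/7) = (409*(2 + 80*I)/3202)*(24/7) = 4908*(2 + 80*I)/11207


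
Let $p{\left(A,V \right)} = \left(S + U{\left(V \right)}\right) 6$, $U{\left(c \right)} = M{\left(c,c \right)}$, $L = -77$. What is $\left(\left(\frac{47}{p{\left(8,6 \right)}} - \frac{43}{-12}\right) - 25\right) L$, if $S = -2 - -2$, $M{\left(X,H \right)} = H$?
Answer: $\frac{13937}{9} \approx 1548.6$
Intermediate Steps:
$U{\left(c \right)} = c$
$S = 0$ ($S = -2 + 2 = 0$)
$p{\left(A,V \right)} = 6 V$ ($p{\left(A,V \right)} = \left(0 + V\right) 6 = V 6 = 6 V$)
$\left(\left(\frac{47}{p{\left(8,6 \right)}} - \frac{43}{-12}\right) - 25\right) L = \left(\left(\frac{47}{6 \cdot 6} - \frac{43}{-12}\right) - 25\right) \left(-77\right) = \left(\left(\frac{47}{36} - - \frac{43}{12}\right) - 25\right) \left(-77\right) = \left(\left(47 \cdot \frac{1}{36} + \frac{43}{12}\right) - 25\right) \left(-77\right) = \left(\left(\frac{47}{36} + \frac{43}{12}\right) - 25\right) \left(-77\right) = \left(\frac{44}{9} - 25\right) \left(-77\right) = \left(- \frac{181}{9}\right) \left(-77\right) = \frac{13937}{9}$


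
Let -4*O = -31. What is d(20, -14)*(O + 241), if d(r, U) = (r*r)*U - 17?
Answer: -5588915/4 ≈ -1.3972e+6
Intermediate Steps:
d(r, U) = -17 + U*r² (d(r, U) = r²*U - 17 = U*r² - 17 = -17 + U*r²)
O = 31/4 (O = -¼*(-31) = 31/4 ≈ 7.7500)
d(20, -14)*(O + 241) = (-17 - 14*20²)*(31/4 + 241) = (-17 - 14*400)*(995/4) = (-17 - 5600)*(995/4) = -5617*995/4 = -5588915/4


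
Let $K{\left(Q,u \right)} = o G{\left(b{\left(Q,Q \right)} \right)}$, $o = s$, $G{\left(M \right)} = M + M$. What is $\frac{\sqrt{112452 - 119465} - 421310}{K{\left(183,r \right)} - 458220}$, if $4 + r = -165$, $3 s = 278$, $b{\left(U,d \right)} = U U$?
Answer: $- \frac{210655}{2874204} + \frac{i \sqrt{7013}}{5748408} \approx -0.073292 + 1.4568 \cdot 10^{-5} i$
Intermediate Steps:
$b{\left(U,d \right)} = U^{2}$
$s = \frac{278}{3}$ ($s = \frac{1}{3} \cdot 278 = \frac{278}{3} \approx 92.667$)
$G{\left(M \right)} = 2 M$
$o = \frac{278}{3} \approx 92.667$
$r = -169$ ($r = -4 - 165 = -169$)
$K{\left(Q,u \right)} = \frac{556 Q^{2}}{3}$ ($K{\left(Q,u \right)} = \frac{278 \cdot 2 Q^{2}}{3} = \frac{556 Q^{2}}{3}$)
$\frac{\sqrt{112452 - 119465} - 421310}{K{\left(183,r \right)} - 458220} = \frac{\sqrt{112452 - 119465} - 421310}{\frac{556 \cdot 183^{2}}{3} - 458220} = \frac{\sqrt{-7013} - 421310}{\frac{556}{3} \cdot 33489 - 458220} = \frac{i \sqrt{7013} - 421310}{6206628 - 458220} = \frac{-421310 + i \sqrt{7013}}{5748408} = \left(-421310 + i \sqrt{7013}\right) \frac{1}{5748408} = - \frac{210655}{2874204} + \frac{i \sqrt{7013}}{5748408}$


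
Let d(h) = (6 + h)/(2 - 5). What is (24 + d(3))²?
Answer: 441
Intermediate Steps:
d(h) = -2 - h/3 (d(h) = (6 + h)/(-3) = (6 + h)*(-⅓) = -2 - h/3)
(24 + d(3))² = (24 + (-2 - ⅓*3))² = (24 + (-2 - 1))² = (24 - 3)² = 21² = 441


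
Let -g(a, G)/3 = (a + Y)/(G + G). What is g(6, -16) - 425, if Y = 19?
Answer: -13525/32 ≈ -422.66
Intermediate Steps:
g(a, G) = -3*(19 + a)/(2*G) (g(a, G) = -3*(a + 19)/(G + G) = -3*(19 + a)/(2*G))
g(6, -16) - 425 = (3/2)*(-19 - 1*6)/(-16) - 425 = (3/2)*(-1/16)*(-19 - 6) - 425 = (3/2)*(-1/16)*(-25) - 425 = 75/32 - 425 = -13525/32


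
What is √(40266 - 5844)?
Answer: √34422 ≈ 185.53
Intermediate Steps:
√(40266 - 5844) = √34422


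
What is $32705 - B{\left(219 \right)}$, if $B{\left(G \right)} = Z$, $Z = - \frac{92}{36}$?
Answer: $\frac{294368}{9} \approx 32708.0$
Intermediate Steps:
$Z = - \frac{23}{9}$ ($Z = \left(-92\right) \frac{1}{36} = - \frac{23}{9} \approx -2.5556$)
$B{\left(G \right)} = - \frac{23}{9}$
$32705 - B{\left(219 \right)} = 32705 - - \frac{23}{9} = 32705 + \frac{23}{9} = \frac{294368}{9}$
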